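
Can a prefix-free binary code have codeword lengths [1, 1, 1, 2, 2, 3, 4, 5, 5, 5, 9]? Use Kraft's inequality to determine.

Kraft inequality: Σ 2^(-l_i) ≤ 1 for prefix-free code
Calculating: 2^(-1) + 2^(-1) + 2^(-1) + 2^(-2) + 2^(-2) + 2^(-3) + 2^(-4) + 2^(-5) + 2^(-5) + 2^(-5) + 2^(-9)
= 0.5 + 0.5 + 0.5 + 0.25 + 0.25 + 0.125 + 0.0625 + 0.03125 + 0.03125 + 0.03125 + 0.001953125
= 2.2832
Since 2.2832 > 1, prefix-free code does not exist


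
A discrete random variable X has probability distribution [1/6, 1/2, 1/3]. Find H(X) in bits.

H(X) = -Σ p(x) log₂ p(x)
  -1/6 × log₂(1/6) = 0.4308
  -1/2 × log₂(1/2) = 0.5000
  -1/3 × log₂(1/3) = 0.5283
H(X) = 1.4591 bits


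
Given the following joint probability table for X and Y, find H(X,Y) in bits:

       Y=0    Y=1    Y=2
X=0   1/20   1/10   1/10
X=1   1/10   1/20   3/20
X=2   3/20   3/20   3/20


H(X,Y) = -Σ p(x,y) log₂ p(x,y)
  p(0,0)=1/20: -0.0500 × log₂(0.0500) = 0.2161
  p(0,1)=1/10: -0.1000 × log₂(0.1000) = 0.3322
  p(0,2)=1/10: -0.1000 × log₂(0.1000) = 0.3322
  p(1,0)=1/10: -0.1000 × log₂(0.1000) = 0.3322
  p(1,1)=1/20: -0.0500 × log₂(0.0500) = 0.2161
  p(1,2)=3/20: -0.1500 × log₂(0.1500) = 0.4105
  p(2,0)=3/20: -0.1500 × log₂(0.1500) = 0.4105
  p(2,1)=3/20: -0.1500 × log₂(0.1500) = 0.4105
  p(2,2)=3/20: -0.1500 × log₂(0.1500) = 0.4105
H(X,Y) = 3.0710 bits


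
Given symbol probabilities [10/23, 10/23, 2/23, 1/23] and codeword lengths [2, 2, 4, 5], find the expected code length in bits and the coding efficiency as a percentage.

Average length L = Σ p_i × l_i = 2.3043 bits
Entropy H = 1.5480 bits
Efficiency η = H/L × 100% = 67.18%


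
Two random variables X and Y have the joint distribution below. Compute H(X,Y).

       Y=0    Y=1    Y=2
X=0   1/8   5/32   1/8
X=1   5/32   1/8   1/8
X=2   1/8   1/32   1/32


H(X,Y) = -Σ p(x,y) log₂ p(x,y)
  p(0,0)=1/8: -0.1250 × log₂(0.1250) = 0.3750
  p(0,1)=5/32: -0.1562 × log₂(0.1562) = 0.4184
  p(0,2)=1/8: -0.1250 × log₂(0.1250) = 0.3750
  p(1,0)=5/32: -0.1562 × log₂(0.1562) = 0.4184
  p(1,1)=1/8: -0.1250 × log₂(0.1250) = 0.3750
  p(1,2)=1/8: -0.1250 × log₂(0.1250) = 0.3750
  p(2,0)=1/8: -0.1250 × log₂(0.1250) = 0.3750
  p(2,1)=1/32: -0.0312 × log₂(0.0312) = 0.1562
  p(2,2)=1/32: -0.0312 × log₂(0.0312) = 0.1562
H(X,Y) = 3.0244 bits


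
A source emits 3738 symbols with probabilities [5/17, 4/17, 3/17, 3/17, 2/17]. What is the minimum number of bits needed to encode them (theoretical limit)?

Entropy H = 2.2569 bits/symbol
Minimum bits = H × n = 2.2569 × 3738
= 8436.33 bits


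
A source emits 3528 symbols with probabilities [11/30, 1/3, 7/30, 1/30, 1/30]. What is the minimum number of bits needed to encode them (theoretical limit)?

Entropy H = 1.8761 bits/symbol
Minimum bits = H × n = 1.8761 × 3528
= 6618.79 bits


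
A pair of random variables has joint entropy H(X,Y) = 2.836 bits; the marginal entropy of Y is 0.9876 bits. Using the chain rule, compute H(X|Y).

Chain rule: H(X,Y) = H(X|Y) + H(Y)
H(X|Y) = H(X,Y) - H(Y) = 2.836 - 0.9876 = 1.8484 bits


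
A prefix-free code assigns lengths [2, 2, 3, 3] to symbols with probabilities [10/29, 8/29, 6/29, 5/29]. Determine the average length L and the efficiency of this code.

Average length L = Σ p_i × l_i = 2.3793 bits
Entropy H = 1.9498 bits
Efficiency η = H/L × 100% = 81.95%


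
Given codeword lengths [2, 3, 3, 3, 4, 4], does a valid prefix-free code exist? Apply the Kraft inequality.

Kraft inequality: Σ 2^(-l_i) ≤ 1 for prefix-free code
Calculating: 2^(-2) + 2^(-3) + 2^(-3) + 2^(-3) + 2^(-4) + 2^(-4)
= 0.25 + 0.125 + 0.125 + 0.125 + 0.0625 + 0.0625
= 0.7500
Since 0.7500 ≤ 1, prefix-free code exists


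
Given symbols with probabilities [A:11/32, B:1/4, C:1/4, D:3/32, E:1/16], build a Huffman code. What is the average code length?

Huffman tree construction:
Combine smallest probabilities repeatedly
Resulting codes:
  A: 11 (length 2)
  B: 01 (length 2)
  C: 10 (length 2)
  D: 001 (length 3)
  E: 000 (length 3)
Average length = Σ p(s) × length(s) = 2.1562 bits


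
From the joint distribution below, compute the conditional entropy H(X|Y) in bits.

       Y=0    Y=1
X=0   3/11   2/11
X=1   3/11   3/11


H(X|Y) = Σ_y p(y) H(X|Y=y)
  p(Y=0) = 6/11, H(X|Y=0) = 1.0000
  p(Y=1) = 5/11, H(X|Y=1) = 0.9710
H(X|Y) = 0.5455×1.0000 + 0.4545×0.9710 = 0.9868 bits


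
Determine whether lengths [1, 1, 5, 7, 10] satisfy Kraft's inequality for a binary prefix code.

Kraft inequality: Σ 2^(-l_i) ≤ 1 for prefix-free code
Calculating: 2^(-1) + 2^(-1) + 2^(-5) + 2^(-7) + 2^(-10)
= 0.5 + 0.5 + 0.03125 + 0.0078125 + 0.0009765625
= 1.0400
Since 1.0400 > 1, prefix-free code does not exist


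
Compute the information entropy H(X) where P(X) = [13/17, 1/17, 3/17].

H(X) = -Σ p(x) log₂ p(x)
  -13/17 × log₂(13/17) = 0.2960
  -1/17 × log₂(1/17) = 0.2404
  -3/17 × log₂(3/17) = 0.4416
H(X) = 0.9780 bits


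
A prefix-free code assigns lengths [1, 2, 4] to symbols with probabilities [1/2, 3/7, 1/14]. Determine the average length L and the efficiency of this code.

Average length L = Σ p_i × l_i = 1.6429 bits
Entropy H = 1.2958 bits
Efficiency η = H/L × 100% = 78.88%


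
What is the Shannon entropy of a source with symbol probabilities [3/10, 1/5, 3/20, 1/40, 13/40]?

H(X) = -Σ p(x) log₂ p(x)
  -3/10 × log₂(3/10) = 0.5211
  -1/5 × log₂(1/5) = 0.4644
  -3/20 × log₂(3/20) = 0.4105
  -1/40 × log₂(1/40) = 0.1330
  -13/40 × log₂(13/40) = 0.5270
H(X) = 2.0561 bits


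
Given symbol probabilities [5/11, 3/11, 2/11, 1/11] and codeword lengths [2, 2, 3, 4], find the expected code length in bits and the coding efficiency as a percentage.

Average length L = Σ p_i × l_i = 2.3636 bits
Entropy H = 1.7899 bits
Efficiency η = H/L × 100% = 75.73%


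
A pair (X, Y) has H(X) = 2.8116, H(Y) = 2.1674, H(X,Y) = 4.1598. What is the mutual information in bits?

I(X;Y) = H(X) + H(Y) - H(X,Y)
I(X;Y) = 2.8116 + 2.1674 - 4.1598 = 0.8192 bits


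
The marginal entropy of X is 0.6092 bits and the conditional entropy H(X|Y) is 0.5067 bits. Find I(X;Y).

I(X;Y) = H(X) - H(X|Y)
I(X;Y) = 0.6092 - 0.5067 = 0.1025 bits


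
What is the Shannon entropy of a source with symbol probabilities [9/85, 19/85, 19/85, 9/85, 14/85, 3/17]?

H(X) = -Σ p(x) log₂ p(x)
  -9/85 × log₂(9/85) = 0.3430
  -19/85 × log₂(19/85) = 0.4832
  -19/85 × log₂(19/85) = 0.4832
  -9/85 × log₂(9/85) = 0.3430
  -14/85 × log₂(14/85) = 0.4286
  -3/17 × log₂(3/17) = 0.4416
H(X) = 2.5225 bits


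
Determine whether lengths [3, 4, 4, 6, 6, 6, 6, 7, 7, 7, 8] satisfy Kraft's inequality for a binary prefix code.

Kraft inequality: Σ 2^(-l_i) ≤ 1 for prefix-free code
Calculating: 2^(-3) + 2^(-4) + 2^(-4) + 2^(-6) + 2^(-6) + 2^(-6) + 2^(-6) + 2^(-7) + 2^(-7) + 2^(-7) + 2^(-8)
= 0.125 + 0.0625 + 0.0625 + 0.015625 + 0.015625 + 0.015625 + 0.015625 + 0.0078125 + 0.0078125 + 0.0078125 + 0.00390625
= 0.3398
Since 0.3398 ≤ 1, prefix-free code exists


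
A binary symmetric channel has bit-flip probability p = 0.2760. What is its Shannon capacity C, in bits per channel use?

For BSC with error probability p:
C = 1 - H(p) where H(p) is binary entropy
H(0.2760) = -0.2760 × log₂(0.2760) - 0.7240 × log₂(0.7240)
H(p) = 0.8499
C = 1 - 0.8499 = 0.1501 bits/use


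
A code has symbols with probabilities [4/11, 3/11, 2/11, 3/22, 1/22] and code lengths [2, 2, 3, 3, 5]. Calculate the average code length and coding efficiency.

Average length L = Σ p_i × l_i = 2.4545 bits
Entropy H = 2.0838 bits
Efficiency η = H/L × 100% = 84.89%


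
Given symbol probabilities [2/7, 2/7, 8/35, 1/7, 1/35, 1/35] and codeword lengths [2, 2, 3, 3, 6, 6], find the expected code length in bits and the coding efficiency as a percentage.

Average length L = Σ p_i × l_i = 2.6000 bits
Entropy H = 2.2136 bits
Efficiency η = H/L × 100% = 85.14%


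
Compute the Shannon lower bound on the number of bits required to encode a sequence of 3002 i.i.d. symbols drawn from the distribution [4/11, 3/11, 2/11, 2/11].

Entropy H = 1.9363 bits/symbol
Minimum bits = H × n = 1.9363 × 3002
= 5812.65 bits


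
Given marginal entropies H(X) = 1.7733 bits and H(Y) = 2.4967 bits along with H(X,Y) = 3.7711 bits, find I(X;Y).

I(X;Y) = H(X) + H(Y) - H(X,Y)
I(X;Y) = 1.7733 + 2.4967 - 3.7711 = 0.4989 bits


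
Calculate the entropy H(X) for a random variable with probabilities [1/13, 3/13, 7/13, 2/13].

H(X) = -Σ p(x) log₂ p(x)
  -1/13 × log₂(1/13) = 0.2846
  -3/13 × log₂(3/13) = 0.4882
  -7/13 × log₂(7/13) = 0.4809
  -2/13 × log₂(2/13) = 0.4155
H(X) = 1.6692 bits


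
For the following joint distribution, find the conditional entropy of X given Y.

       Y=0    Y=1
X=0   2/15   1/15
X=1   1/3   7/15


H(X|Y) = Σ_y p(y) H(X|Y=y)
  p(Y=0) = 7/15, H(X|Y=0) = 0.8631
  p(Y=1) = 8/15, H(X|Y=1) = 0.5436
H(X|Y) = 0.4667×0.8631 + 0.5333×0.5436 = 0.6927 bits


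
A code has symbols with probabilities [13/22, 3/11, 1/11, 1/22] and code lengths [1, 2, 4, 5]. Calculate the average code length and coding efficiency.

Average length L = Σ p_i × l_i = 1.7273 bits
Entropy H = 1.4769 bits
Efficiency η = H/L × 100% = 85.51%


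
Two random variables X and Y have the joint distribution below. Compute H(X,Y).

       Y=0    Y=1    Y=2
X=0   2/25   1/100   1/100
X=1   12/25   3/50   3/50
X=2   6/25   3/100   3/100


H(X,Y) = -Σ p(x,y) log₂ p(x,y)
  p(0,0)=2/25: -0.0800 × log₂(0.0800) = 0.2915
  p(0,1)=1/100: -0.0100 × log₂(0.0100) = 0.0664
  p(0,2)=1/100: -0.0100 × log₂(0.0100) = 0.0664
  p(1,0)=12/25: -0.4800 × log₂(0.4800) = 0.5083
  p(1,1)=3/50: -0.0600 × log₂(0.0600) = 0.2435
  p(1,2)=3/50: -0.0600 × log₂(0.0600) = 0.2435
  p(2,0)=6/25: -0.2400 × log₂(0.2400) = 0.4941
  p(2,1)=3/100: -0.0300 × log₂(0.0300) = 0.1518
  p(2,2)=3/100: -0.0300 × log₂(0.0300) = 0.1518
H(X,Y) = 2.2174 bits


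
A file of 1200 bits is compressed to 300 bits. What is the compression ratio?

Compression ratio = Original / Compressed
= 1200 / 300 = 4.00:1


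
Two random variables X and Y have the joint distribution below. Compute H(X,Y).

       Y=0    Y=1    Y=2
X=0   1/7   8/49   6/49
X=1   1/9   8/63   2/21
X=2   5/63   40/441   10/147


H(X,Y) = -Σ p(x,y) log₂ p(x,y)
  p(0,0)=1/7: -0.1429 × log₂(0.1429) = 0.4011
  p(0,1)=8/49: -0.1633 × log₂(0.1633) = 0.4269
  p(0,2)=6/49: -0.1224 × log₂(0.1224) = 0.3710
  p(1,0)=1/9: -0.1111 × log₂(0.1111) = 0.3522
  p(1,1)=8/63: -0.1270 × log₂(0.1270) = 0.3781
  p(1,2)=2/21: -0.0952 × log₂(0.0952) = 0.3231
  p(2,0)=5/63: -0.0794 × log₂(0.0794) = 0.2901
  p(2,1)=40/441: -0.0907 × log₂(0.0907) = 0.3141
  p(2,2)=10/147: -0.0680 × log₂(0.0680) = 0.2638
H(X,Y) = 3.1203 bits


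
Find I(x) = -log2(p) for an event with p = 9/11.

Information content I(x) = -log₂(p(x))
I = -log₂(9/11) = -log₂(0.8182)
I = 0.2895 bits


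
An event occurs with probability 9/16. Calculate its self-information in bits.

Information content I(x) = -log₂(p(x))
I = -log₂(9/16) = -log₂(0.5625)
I = 0.8301 bits


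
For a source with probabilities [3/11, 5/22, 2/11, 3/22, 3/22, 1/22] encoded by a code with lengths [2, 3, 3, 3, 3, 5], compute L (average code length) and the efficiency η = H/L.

Average length L = Σ p_i × l_i = 2.8182 bits
Entropy H = 2.4308 bits
Efficiency η = H/L × 100% = 86.26%


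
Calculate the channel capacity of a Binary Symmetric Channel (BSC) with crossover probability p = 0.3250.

For BSC with error probability p:
C = 1 - H(p) where H(p) is binary entropy
H(0.3250) = -0.3250 × log₂(0.3250) - 0.6750 × log₂(0.6750)
H(p) = 0.9097
C = 1 - 0.9097 = 0.0903 bits/use


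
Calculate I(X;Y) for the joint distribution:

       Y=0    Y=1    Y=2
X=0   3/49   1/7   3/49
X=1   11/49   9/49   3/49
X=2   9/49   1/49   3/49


H(X) = 1.5279, H(Y) = 1.4911, H(X,Y) = 2.8844
I(X;Y) = H(X) + H(Y) - H(X,Y) = 0.1345 bits


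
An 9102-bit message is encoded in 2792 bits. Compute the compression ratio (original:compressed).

Compression ratio = Original / Compressed
= 9102 / 2792 = 3.26:1


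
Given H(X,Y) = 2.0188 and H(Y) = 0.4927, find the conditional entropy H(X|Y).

Chain rule: H(X,Y) = H(X|Y) + H(Y)
H(X|Y) = H(X,Y) - H(Y) = 2.0188 - 0.4927 = 1.5261 bits


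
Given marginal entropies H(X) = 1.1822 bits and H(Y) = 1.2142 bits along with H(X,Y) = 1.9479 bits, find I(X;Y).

I(X;Y) = H(X) + H(Y) - H(X,Y)
I(X;Y) = 1.1822 + 1.2142 - 1.9479 = 0.4485 bits


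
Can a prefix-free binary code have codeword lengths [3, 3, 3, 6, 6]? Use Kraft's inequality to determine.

Kraft inequality: Σ 2^(-l_i) ≤ 1 for prefix-free code
Calculating: 2^(-3) + 2^(-3) + 2^(-3) + 2^(-6) + 2^(-6)
= 0.125 + 0.125 + 0.125 + 0.015625 + 0.015625
= 0.4062
Since 0.4062 ≤ 1, prefix-free code exists


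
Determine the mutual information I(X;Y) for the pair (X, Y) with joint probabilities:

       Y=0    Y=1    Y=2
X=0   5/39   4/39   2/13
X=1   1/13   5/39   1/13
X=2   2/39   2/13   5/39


H(X) = 1.5735, H(Y) = 1.5642, H(X,Y) = 3.0967
I(X;Y) = H(X) + H(Y) - H(X,Y) = 0.0410 bits


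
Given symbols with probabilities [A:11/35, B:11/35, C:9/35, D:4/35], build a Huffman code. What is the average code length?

Huffman tree construction:
Combine smallest probabilities repeatedly
Resulting codes:
  A: 10 (length 2)
  B: 11 (length 2)
  C: 01 (length 2)
  D: 00 (length 2)
Average length = Σ p(s) × length(s) = 2.0000 bits


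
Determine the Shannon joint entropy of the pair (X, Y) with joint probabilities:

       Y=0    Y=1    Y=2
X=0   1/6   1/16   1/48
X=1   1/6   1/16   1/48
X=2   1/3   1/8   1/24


H(X,Y) = -Σ p(x,y) log₂ p(x,y)
  p(0,0)=1/6: -0.1667 × log₂(0.1667) = 0.4308
  p(0,1)=1/16: -0.0625 × log₂(0.0625) = 0.2500
  p(0,2)=1/48: -0.0208 × log₂(0.0208) = 0.1164
  p(1,0)=1/6: -0.1667 × log₂(0.1667) = 0.4308
  p(1,1)=1/16: -0.0625 × log₂(0.0625) = 0.2500
  p(1,2)=1/48: -0.0208 × log₂(0.0208) = 0.1164
  p(2,0)=1/3: -0.3333 × log₂(0.3333) = 0.5283
  p(2,1)=1/8: -0.1250 × log₂(0.1250) = 0.3750
  p(2,2)=1/24: -0.0417 × log₂(0.0417) = 0.1910
H(X,Y) = 2.6887 bits


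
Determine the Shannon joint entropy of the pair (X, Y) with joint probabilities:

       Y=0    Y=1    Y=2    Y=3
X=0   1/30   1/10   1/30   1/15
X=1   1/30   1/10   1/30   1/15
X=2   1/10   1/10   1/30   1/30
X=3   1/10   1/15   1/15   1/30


H(X,Y) = -Σ p(x,y) log₂ p(x,y)
  p(0,0)=1/30: -0.0333 × log₂(0.0333) = 0.1636
  p(0,1)=1/10: -0.1000 × log₂(0.1000) = 0.3322
  p(0,2)=1/30: -0.0333 × log₂(0.0333) = 0.1636
  p(0,3)=1/15: -0.0667 × log₂(0.0667) = 0.2605
  p(1,0)=1/30: -0.0333 × log₂(0.0333) = 0.1636
  p(1,1)=1/10: -0.1000 × log₂(0.1000) = 0.3322
  p(1,2)=1/30: -0.0333 × log₂(0.0333) = 0.1636
  p(1,3)=1/15: -0.0667 × log₂(0.0667) = 0.2605
  p(2,0)=1/10: -0.1000 × log₂(0.1000) = 0.3322
  p(2,1)=1/10: -0.1000 × log₂(0.1000) = 0.3322
  p(2,2)=1/30: -0.0333 × log₂(0.0333) = 0.1636
  p(2,3)=1/30: -0.0333 × log₂(0.0333) = 0.1636
  p(3,0)=1/10: -0.1000 × log₂(0.1000) = 0.3322
  p(3,1)=1/15: -0.0667 × log₂(0.0667) = 0.2605
  p(3,2)=1/15: -0.0667 × log₂(0.0667) = 0.2605
  p(3,3)=1/30: -0.0333 × log₂(0.0333) = 0.1636
H(X,Y) = 3.8477 bits


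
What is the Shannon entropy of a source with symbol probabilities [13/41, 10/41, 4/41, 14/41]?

H(X) = -Σ p(x) log₂ p(x)
  -13/41 × log₂(13/41) = 0.5254
  -10/41 × log₂(10/41) = 0.4965
  -4/41 × log₂(4/41) = 0.3276
  -14/41 × log₂(14/41) = 0.5293
H(X) = 1.8788 bits


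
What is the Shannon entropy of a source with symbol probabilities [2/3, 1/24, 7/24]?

H(X) = -Σ p(x) log₂ p(x)
  -2/3 × log₂(2/3) = 0.3900
  -1/24 × log₂(1/24) = 0.1910
  -7/24 × log₂(7/24) = 0.5185
H(X) = 1.0995 bits


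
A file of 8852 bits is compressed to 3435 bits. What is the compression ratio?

Compression ratio = Original / Compressed
= 8852 / 3435 = 2.58:1


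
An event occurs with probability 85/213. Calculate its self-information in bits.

Information content I(x) = -log₂(p(x))
I = -log₂(85/213) = -log₂(0.3991)
I = 1.3253 bits


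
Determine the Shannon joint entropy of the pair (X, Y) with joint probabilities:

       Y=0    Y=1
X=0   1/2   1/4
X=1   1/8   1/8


H(X,Y) = -Σ p(x,y) log₂ p(x,y)
  p(0,0)=1/2: -0.5000 × log₂(0.5000) = 0.5000
  p(0,1)=1/4: -0.2500 × log₂(0.2500) = 0.5000
  p(1,0)=1/8: -0.1250 × log₂(0.1250) = 0.3750
  p(1,1)=1/8: -0.1250 × log₂(0.1250) = 0.3750
H(X,Y) = 1.7500 bits


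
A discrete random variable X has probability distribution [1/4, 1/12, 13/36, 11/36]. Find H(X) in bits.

H(X) = -Σ p(x) log₂ p(x)
  -1/4 × log₂(1/4) = 0.5000
  -1/12 × log₂(1/12) = 0.2987
  -13/36 × log₂(13/36) = 0.5306
  -11/36 × log₂(11/36) = 0.5227
H(X) = 1.8520 bits


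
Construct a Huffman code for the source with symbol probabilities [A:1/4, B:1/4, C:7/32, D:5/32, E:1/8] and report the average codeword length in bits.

Huffman tree construction:
Combine smallest probabilities repeatedly
Resulting codes:
  A: 01 (length 2)
  B: 10 (length 2)
  C: 00 (length 2)
  D: 111 (length 3)
  E: 110 (length 3)
Average length = Σ p(s) × length(s) = 2.2812 bits


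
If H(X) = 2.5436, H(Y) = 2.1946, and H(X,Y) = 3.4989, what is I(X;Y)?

I(X;Y) = H(X) + H(Y) - H(X,Y)
I(X;Y) = 2.5436 + 2.1946 - 3.4989 = 1.2393 bits


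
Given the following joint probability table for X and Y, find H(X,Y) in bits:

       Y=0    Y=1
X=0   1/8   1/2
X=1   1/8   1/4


H(X,Y) = -Σ p(x,y) log₂ p(x,y)
  p(0,0)=1/8: -0.1250 × log₂(0.1250) = 0.3750
  p(0,1)=1/2: -0.5000 × log₂(0.5000) = 0.5000
  p(1,0)=1/8: -0.1250 × log₂(0.1250) = 0.3750
  p(1,1)=1/4: -0.2500 × log₂(0.2500) = 0.5000
H(X,Y) = 1.7500 bits


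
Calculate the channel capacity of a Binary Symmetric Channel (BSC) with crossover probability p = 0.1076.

For BSC with error probability p:
C = 1 - H(p) where H(p) is binary entropy
H(0.1076) = -0.1076 × log₂(0.1076) - 0.8924 × log₂(0.8924)
H(p) = 0.4926
C = 1 - 0.4926 = 0.5074 bits/use


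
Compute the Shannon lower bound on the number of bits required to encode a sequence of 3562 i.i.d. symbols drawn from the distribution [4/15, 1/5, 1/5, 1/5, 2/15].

Entropy H = 2.2892 bits/symbol
Minimum bits = H × n = 2.2892 × 3562
= 8154.30 bits


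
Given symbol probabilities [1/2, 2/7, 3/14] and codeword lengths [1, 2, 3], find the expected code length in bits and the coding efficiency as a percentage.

Average length L = Σ p_i × l_i = 1.7143 bits
Entropy H = 1.4926 bits
Efficiency η = H/L × 100% = 87.07%


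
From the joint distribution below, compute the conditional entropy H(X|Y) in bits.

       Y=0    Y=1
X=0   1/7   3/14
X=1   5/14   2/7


H(X|Y) = Σ_y p(y) H(X|Y=y)
  p(Y=0) = 1/2, H(X|Y=0) = 0.8631
  p(Y=1) = 1/2, H(X|Y=1) = 0.9852
H(X|Y) = 0.5000×0.8631 + 0.5000×0.9852 = 0.9242 bits


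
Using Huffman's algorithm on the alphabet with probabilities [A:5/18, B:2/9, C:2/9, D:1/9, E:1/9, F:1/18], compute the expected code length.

Huffman tree construction:
Combine smallest probabilities repeatedly
Resulting codes:
  A: 10 (length 2)
  B: 00 (length 2)
  C: 01 (length 2)
  D: 1111 (length 4)
  E: 110 (length 3)
  F: 1110 (length 4)
Average length = Σ p(s) × length(s) = 2.4444 bits


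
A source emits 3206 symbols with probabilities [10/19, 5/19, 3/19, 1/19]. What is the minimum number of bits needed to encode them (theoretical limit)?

Entropy H = 1.6383 bits/symbol
Minimum bits = H × n = 1.6383 × 3206
= 5252.24 bits


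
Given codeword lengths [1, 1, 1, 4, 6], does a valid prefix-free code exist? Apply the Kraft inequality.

Kraft inequality: Σ 2^(-l_i) ≤ 1 for prefix-free code
Calculating: 2^(-1) + 2^(-1) + 2^(-1) + 2^(-4) + 2^(-6)
= 0.5 + 0.5 + 0.5 + 0.0625 + 0.015625
= 1.5781
Since 1.5781 > 1, prefix-free code does not exist


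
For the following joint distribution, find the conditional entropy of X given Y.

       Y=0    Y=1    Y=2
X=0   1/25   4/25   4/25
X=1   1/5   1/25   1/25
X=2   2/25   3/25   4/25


H(X|Y) = Σ_y p(y) H(X|Y=y)
  p(Y=0) = 8/25, H(X|Y=0) = 1.2988
  p(Y=1) = 8/25, H(X|Y=1) = 1.4056
  p(Y=2) = 9/25, H(X|Y=2) = 1.3921
H(X|Y) = 0.3200×1.2988 + 0.3200×1.4056 + 0.3600×1.3921 = 1.3666 bits


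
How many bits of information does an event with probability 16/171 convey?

Information content I(x) = -log₂(p(x))
I = -log₂(16/171) = -log₂(0.0936)
I = 3.4179 bits


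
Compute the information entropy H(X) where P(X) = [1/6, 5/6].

H(X) = -Σ p(x) log₂ p(x)
  -1/6 × log₂(1/6) = 0.4308
  -5/6 × log₂(5/6) = 0.2192
H(X) = 0.6500 bits


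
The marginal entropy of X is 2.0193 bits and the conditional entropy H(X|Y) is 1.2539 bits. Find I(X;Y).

I(X;Y) = H(X) - H(X|Y)
I(X;Y) = 2.0193 - 1.2539 = 0.7654 bits


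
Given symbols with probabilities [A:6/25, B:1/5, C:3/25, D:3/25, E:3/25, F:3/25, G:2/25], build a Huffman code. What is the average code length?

Huffman tree construction:
Combine smallest probabilities repeatedly
Resulting codes:
  A: 01 (length 2)
  B: 111 (length 3)
  C: 001 (length 3)
  D: 100 (length 3)
  E: 101 (length 3)
  F: 110 (length 3)
  G: 000 (length 3)
Average length = Σ p(s) × length(s) = 2.7600 bits


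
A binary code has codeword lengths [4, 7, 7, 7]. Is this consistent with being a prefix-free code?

Kraft inequality: Σ 2^(-l_i) ≤ 1 for prefix-free code
Calculating: 2^(-4) + 2^(-7) + 2^(-7) + 2^(-7)
= 0.0625 + 0.0078125 + 0.0078125 + 0.0078125
= 0.0859
Since 0.0859 ≤ 1, prefix-free code exists


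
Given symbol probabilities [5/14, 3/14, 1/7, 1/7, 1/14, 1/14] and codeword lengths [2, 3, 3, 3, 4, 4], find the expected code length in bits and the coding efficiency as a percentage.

Average length L = Σ p_i × l_i = 2.7857 bits
Entropy H = 2.3527 bits
Efficiency η = H/L × 100% = 84.46%


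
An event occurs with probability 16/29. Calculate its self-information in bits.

Information content I(x) = -log₂(p(x))
I = -log₂(16/29) = -log₂(0.5517)
I = 0.8580 bits


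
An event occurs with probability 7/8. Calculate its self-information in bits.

Information content I(x) = -log₂(p(x))
I = -log₂(7/8) = -log₂(0.8750)
I = 0.1926 bits


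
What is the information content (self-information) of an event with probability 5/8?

Information content I(x) = -log₂(p(x))
I = -log₂(5/8) = -log₂(0.6250)
I = 0.6781 bits


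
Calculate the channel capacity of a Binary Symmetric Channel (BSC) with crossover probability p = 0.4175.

For BSC with error probability p:
C = 1 - H(p) where H(p) is binary entropy
H(0.4175) = -0.4175 × log₂(0.4175) - 0.5825 × log₂(0.5825)
H(p) = 0.9803
C = 1 - 0.9803 = 0.0197 bits/use


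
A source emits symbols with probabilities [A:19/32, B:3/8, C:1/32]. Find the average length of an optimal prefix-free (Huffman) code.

Huffman tree construction:
Combine smallest probabilities repeatedly
Resulting codes:
  A: 1 (length 1)
  B: 01 (length 2)
  C: 00 (length 2)
Average length = Σ p(s) × length(s) = 1.4062 bits


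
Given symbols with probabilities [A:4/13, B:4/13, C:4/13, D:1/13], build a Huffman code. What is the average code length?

Huffman tree construction:
Combine smallest probabilities repeatedly
Resulting codes:
  A: 01 (length 2)
  B: 10 (length 2)
  C: 11 (length 2)
  D: 00 (length 2)
Average length = Σ p(s) × length(s) = 2.0000 bits


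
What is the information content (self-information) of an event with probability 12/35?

Information content I(x) = -log₂(p(x))
I = -log₂(12/35) = -log₂(0.3429)
I = 1.5443 bits


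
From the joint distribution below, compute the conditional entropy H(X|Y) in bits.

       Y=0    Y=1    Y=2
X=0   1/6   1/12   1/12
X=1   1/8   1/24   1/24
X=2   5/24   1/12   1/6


H(X|Y) = Σ_y p(y) H(X|Y=y)
  p(Y=0) = 1/2, H(X|Y=0) = 1.5546
  p(Y=1) = 5/24, H(X|Y=1) = 1.5219
  p(Y=2) = 7/24, H(X|Y=2) = 1.3788
H(X|Y) = 0.5000×1.5546 + 0.2083×1.5219 + 0.2917×1.3788 = 1.4965 bits


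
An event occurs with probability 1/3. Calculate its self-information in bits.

Information content I(x) = -log₂(p(x))
I = -log₂(1/3) = -log₂(0.3333)
I = 1.5850 bits


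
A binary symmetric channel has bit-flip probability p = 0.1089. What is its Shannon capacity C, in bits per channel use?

For BSC with error probability p:
C = 1 - H(p) where H(p) is binary entropy
H(0.1089) = -0.1089 × log₂(0.1089) - 0.8911 × log₂(0.8911)
H(p) = 0.4966
C = 1 - 0.4966 = 0.5034 bits/use


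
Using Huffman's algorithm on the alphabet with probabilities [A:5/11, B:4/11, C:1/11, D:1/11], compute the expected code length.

Huffman tree construction:
Combine smallest probabilities repeatedly
Resulting codes:
  A: 0 (length 1)
  B: 11 (length 2)
  C: 100 (length 3)
  D: 101 (length 3)
Average length = Σ p(s) × length(s) = 1.7273 bits


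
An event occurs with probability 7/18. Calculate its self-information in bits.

Information content I(x) = -log₂(p(x))
I = -log₂(7/18) = -log₂(0.3889)
I = 1.3626 bits


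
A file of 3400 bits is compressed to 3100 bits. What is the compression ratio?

Compression ratio = Original / Compressed
= 3400 / 3100 = 1.10:1


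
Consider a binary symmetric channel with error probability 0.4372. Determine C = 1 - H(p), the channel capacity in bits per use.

For BSC with error probability p:
C = 1 - H(p) where H(p) is binary entropy
H(0.4372) = -0.4372 × log₂(0.4372) - 0.5628 × log₂(0.5628)
H(p) = 0.9886
C = 1 - 0.9886 = 0.0114 bits/use


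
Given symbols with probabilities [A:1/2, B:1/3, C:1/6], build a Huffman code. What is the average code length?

Huffman tree construction:
Combine smallest probabilities repeatedly
Resulting codes:
  A: 0 (length 1)
  B: 11 (length 2)
  C: 10 (length 2)
Average length = Σ p(s) × length(s) = 1.5000 bits


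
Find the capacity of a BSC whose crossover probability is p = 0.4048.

For BSC with error probability p:
C = 1 - H(p) where H(p) is binary entropy
H(0.4048) = -0.4048 × log₂(0.4048) - 0.5952 × log₂(0.5952)
H(p) = 0.9737
C = 1 - 0.9737 = 0.0263 bits/use


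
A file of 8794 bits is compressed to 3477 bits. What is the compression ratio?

Compression ratio = Original / Compressed
= 8794 / 3477 = 2.53:1


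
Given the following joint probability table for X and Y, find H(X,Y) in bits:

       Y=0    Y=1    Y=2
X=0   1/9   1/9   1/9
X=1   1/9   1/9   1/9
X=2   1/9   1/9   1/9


H(X,Y) = -Σ p(x,y) log₂ p(x,y)
  p(0,0)=1/9: -0.1111 × log₂(0.1111) = 0.3522
  p(0,1)=1/9: -0.1111 × log₂(0.1111) = 0.3522
  p(0,2)=1/9: -0.1111 × log₂(0.1111) = 0.3522
  p(1,0)=1/9: -0.1111 × log₂(0.1111) = 0.3522
  p(1,1)=1/9: -0.1111 × log₂(0.1111) = 0.3522
  p(1,2)=1/9: -0.1111 × log₂(0.1111) = 0.3522
  p(2,0)=1/9: -0.1111 × log₂(0.1111) = 0.3522
  p(2,1)=1/9: -0.1111 × log₂(0.1111) = 0.3522
  p(2,2)=1/9: -0.1111 × log₂(0.1111) = 0.3522
H(X,Y) = 3.1699 bits


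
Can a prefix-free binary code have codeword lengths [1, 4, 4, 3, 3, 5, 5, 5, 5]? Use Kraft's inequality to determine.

Kraft inequality: Σ 2^(-l_i) ≤ 1 for prefix-free code
Calculating: 2^(-1) + 2^(-4) + 2^(-4) + 2^(-3) + 2^(-3) + 2^(-5) + 2^(-5) + 2^(-5) + 2^(-5)
= 0.5 + 0.0625 + 0.0625 + 0.125 + 0.125 + 0.03125 + 0.03125 + 0.03125 + 0.03125
= 1.0000
Since 1.0000 ≤ 1, prefix-free code exists


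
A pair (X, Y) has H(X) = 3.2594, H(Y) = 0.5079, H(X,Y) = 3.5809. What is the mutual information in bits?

I(X;Y) = H(X) + H(Y) - H(X,Y)
I(X;Y) = 3.2594 + 0.5079 - 3.5809 = 0.1864 bits


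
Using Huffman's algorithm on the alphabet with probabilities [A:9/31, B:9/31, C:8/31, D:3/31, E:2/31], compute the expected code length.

Huffman tree construction:
Combine smallest probabilities repeatedly
Resulting codes:
  A: 10 (length 2)
  B: 11 (length 2)
  C: 01 (length 2)
  D: 001 (length 3)
  E: 000 (length 3)
Average length = Σ p(s) × length(s) = 2.1613 bits


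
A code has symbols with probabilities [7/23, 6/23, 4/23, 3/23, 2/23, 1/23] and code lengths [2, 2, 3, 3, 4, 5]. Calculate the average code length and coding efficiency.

Average length L = Σ p_i × l_i = 2.6087 bits
Entropy H = 2.3533 bits
Efficiency η = H/L × 100% = 90.21%


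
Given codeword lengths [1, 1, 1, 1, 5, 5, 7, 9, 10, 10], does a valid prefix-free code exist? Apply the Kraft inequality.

Kraft inequality: Σ 2^(-l_i) ≤ 1 for prefix-free code
Calculating: 2^(-1) + 2^(-1) + 2^(-1) + 2^(-1) + 2^(-5) + 2^(-5) + 2^(-7) + 2^(-9) + 2^(-10) + 2^(-10)
= 0.5 + 0.5 + 0.5 + 0.5 + 0.03125 + 0.03125 + 0.0078125 + 0.001953125 + 0.0009765625 + 0.0009765625
= 2.0742
Since 2.0742 > 1, prefix-free code does not exist


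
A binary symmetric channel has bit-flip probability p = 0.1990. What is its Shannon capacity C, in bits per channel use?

For BSC with error probability p:
C = 1 - H(p) where H(p) is binary entropy
H(0.1990) = -0.1990 × log₂(0.1990) - 0.8010 × log₂(0.8010)
H(p) = 0.7199
C = 1 - 0.7199 = 0.2801 bits/use


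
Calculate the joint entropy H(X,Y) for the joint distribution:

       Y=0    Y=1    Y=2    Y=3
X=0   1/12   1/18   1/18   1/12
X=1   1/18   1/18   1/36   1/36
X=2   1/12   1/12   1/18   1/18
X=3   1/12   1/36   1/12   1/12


H(X,Y) = -Σ p(x,y) log₂ p(x,y)
  p(0,0)=1/12: -0.0833 × log₂(0.0833) = 0.2987
  p(0,1)=1/18: -0.0556 × log₂(0.0556) = 0.2317
  p(0,2)=1/18: -0.0556 × log₂(0.0556) = 0.2317
  p(0,3)=1/12: -0.0833 × log₂(0.0833) = 0.2987
  p(1,0)=1/18: -0.0556 × log₂(0.0556) = 0.2317
  p(1,1)=1/18: -0.0556 × log₂(0.0556) = 0.2317
  p(1,2)=1/36: -0.0278 × log₂(0.0278) = 0.1436
  p(1,3)=1/36: -0.0278 × log₂(0.0278) = 0.1436
  p(2,0)=1/12: -0.0833 × log₂(0.0833) = 0.2987
  p(2,1)=1/12: -0.0833 × log₂(0.0833) = 0.2987
  p(2,2)=1/18: -0.0556 × log₂(0.0556) = 0.2317
  p(2,3)=1/18: -0.0556 × log₂(0.0556) = 0.2317
  p(3,0)=1/12: -0.0833 × log₂(0.0833) = 0.2987
  p(3,1)=1/36: -0.0278 × log₂(0.0278) = 0.1436
  p(3,2)=1/12: -0.0833 × log₂(0.0833) = 0.2987
  p(3,3)=1/12: -0.0833 × log₂(0.0833) = 0.2987
H(X,Y) = 3.9120 bits


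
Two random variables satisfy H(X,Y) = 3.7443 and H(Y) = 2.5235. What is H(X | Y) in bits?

Chain rule: H(X,Y) = H(X|Y) + H(Y)
H(X|Y) = H(X,Y) - H(Y) = 3.7443 - 2.5235 = 1.2208 bits


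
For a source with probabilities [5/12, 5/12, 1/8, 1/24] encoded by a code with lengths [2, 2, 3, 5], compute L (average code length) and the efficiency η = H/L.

Average length L = Σ p_i × l_i = 2.2500 bits
Entropy H = 1.6186 bits
Efficiency η = H/L × 100% = 71.94%


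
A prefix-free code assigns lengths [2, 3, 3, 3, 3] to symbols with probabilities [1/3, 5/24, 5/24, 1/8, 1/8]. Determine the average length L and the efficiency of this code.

Average length L = Σ p_i × l_i = 2.6667 bits
Entropy H = 2.2213 bits
Efficiency η = H/L × 100% = 83.30%


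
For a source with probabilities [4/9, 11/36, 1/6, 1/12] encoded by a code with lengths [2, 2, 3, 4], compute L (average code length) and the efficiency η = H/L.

Average length L = Σ p_i × l_i = 2.3333 bits
Entropy H = 1.7722 bits
Efficiency η = H/L × 100% = 75.95%


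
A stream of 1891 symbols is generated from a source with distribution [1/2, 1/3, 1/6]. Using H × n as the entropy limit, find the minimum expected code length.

Entropy H = 1.4591 bits/symbol
Minimum bits = H × n = 1.4591 × 1891
= 2759.25 bits


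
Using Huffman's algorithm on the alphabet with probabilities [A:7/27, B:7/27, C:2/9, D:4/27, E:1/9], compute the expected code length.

Huffman tree construction:
Combine smallest probabilities repeatedly
Resulting codes:
  A: 01 (length 2)
  B: 10 (length 2)
  C: 00 (length 2)
  D: 111 (length 3)
  E: 110 (length 3)
Average length = Σ p(s) × length(s) = 2.2593 bits


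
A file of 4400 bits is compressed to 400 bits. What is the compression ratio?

Compression ratio = Original / Compressed
= 4400 / 400 = 11.00:1


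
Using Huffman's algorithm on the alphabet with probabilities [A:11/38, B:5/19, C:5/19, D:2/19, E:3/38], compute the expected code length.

Huffman tree construction:
Combine smallest probabilities repeatedly
Resulting codes:
  A: 11 (length 2)
  B: 01 (length 2)
  C: 10 (length 2)
  D: 001 (length 3)
  E: 000 (length 3)
Average length = Σ p(s) × length(s) = 2.1842 bits


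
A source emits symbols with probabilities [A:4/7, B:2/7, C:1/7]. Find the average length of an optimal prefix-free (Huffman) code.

Huffman tree construction:
Combine smallest probabilities repeatedly
Resulting codes:
  A: 1 (length 1)
  B: 01 (length 2)
  C: 00 (length 2)
Average length = Σ p(s) × length(s) = 1.4286 bits


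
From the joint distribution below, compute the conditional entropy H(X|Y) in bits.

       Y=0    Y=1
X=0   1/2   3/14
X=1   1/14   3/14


H(X|Y) = Σ_y p(y) H(X|Y=y)
  p(Y=0) = 4/7, H(X|Y=0) = 0.5436
  p(Y=1) = 3/7, H(X|Y=1) = 1.0000
H(X|Y) = 0.5714×0.5436 + 0.4286×1.0000 = 0.7392 bits


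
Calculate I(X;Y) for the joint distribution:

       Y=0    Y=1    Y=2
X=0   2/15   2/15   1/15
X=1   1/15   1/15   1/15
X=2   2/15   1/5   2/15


H(X) = 1.5058, H(Y) = 1.5656, H(X,Y) = 3.0566
I(X;Y) = H(X) + H(Y) - H(X,Y) = 0.0149 bits


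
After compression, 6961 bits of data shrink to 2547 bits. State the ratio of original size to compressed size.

Compression ratio = Original / Compressed
= 6961 / 2547 = 2.73:1


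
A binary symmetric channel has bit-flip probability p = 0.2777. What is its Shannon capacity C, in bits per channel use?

For BSC with error probability p:
C = 1 - H(p) where H(p) is binary entropy
H(0.2777) = -0.2777 × log₂(0.2777) - 0.7223 × log₂(0.7223)
H(p) = 0.8523
C = 1 - 0.8523 = 0.1477 bits/use


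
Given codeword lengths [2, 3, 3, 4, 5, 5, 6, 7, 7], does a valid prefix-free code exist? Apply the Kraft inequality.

Kraft inequality: Σ 2^(-l_i) ≤ 1 for prefix-free code
Calculating: 2^(-2) + 2^(-3) + 2^(-3) + 2^(-4) + 2^(-5) + 2^(-5) + 2^(-6) + 2^(-7) + 2^(-7)
= 0.25 + 0.125 + 0.125 + 0.0625 + 0.03125 + 0.03125 + 0.015625 + 0.0078125 + 0.0078125
= 0.6562
Since 0.6562 ≤ 1, prefix-free code exists


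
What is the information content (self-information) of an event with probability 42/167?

Information content I(x) = -log₂(p(x))
I = -log₂(42/167) = -log₂(0.2515)
I = 1.9914 bits


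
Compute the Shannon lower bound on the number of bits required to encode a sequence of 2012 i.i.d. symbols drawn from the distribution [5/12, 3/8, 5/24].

Entropy H = 1.5284 bits/symbol
Minimum bits = H × n = 1.5284 × 2012
= 3075.08 bits


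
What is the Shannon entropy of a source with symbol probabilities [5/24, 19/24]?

H(X) = -Σ p(x) log₂ p(x)
  -5/24 × log₂(5/24) = 0.4715
  -19/24 × log₂(19/24) = 0.2668
H(X) = 0.7383 bits


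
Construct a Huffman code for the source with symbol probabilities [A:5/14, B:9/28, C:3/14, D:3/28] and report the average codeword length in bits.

Huffman tree construction:
Combine smallest probabilities repeatedly
Resulting codes:
  A: 0 (length 1)
  B: 10 (length 2)
  C: 111 (length 3)
  D: 110 (length 3)
Average length = Σ p(s) × length(s) = 1.9643 bits


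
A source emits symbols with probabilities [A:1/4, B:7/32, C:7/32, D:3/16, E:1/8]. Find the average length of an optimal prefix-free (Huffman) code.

Huffman tree construction:
Combine smallest probabilities repeatedly
Resulting codes:
  A: 10 (length 2)
  B: 00 (length 2)
  C: 01 (length 2)
  D: 111 (length 3)
  E: 110 (length 3)
Average length = Σ p(s) × length(s) = 2.3125 bits


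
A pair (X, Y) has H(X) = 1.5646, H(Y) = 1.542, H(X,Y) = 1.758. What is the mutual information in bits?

I(X;Y) = H(X) + H(Y) - H(X,Y)
I(X;Y) = 1.5646 + 1.542 - 1.758 = 1.3486 bits


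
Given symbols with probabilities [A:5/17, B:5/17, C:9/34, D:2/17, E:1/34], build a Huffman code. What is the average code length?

Huffman tree construction:
Combine smallest probabilities repeatedly
Resulting codes:
  A: 10 (length 2)
  B: 11 (length 2)
  C: 01 (length 2)
  D: 001 (length 3)
  E: 000 (length 3)
Average length = Σ p(s) × length(s) = 2.1471 bits


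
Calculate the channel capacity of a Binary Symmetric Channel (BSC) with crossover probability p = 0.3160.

For BSC with error probability p:
C = 1 - H(p) where H(p) is binary entropy
H(0.3160) = -0.3160 × log₂(0.3160) - 0.6840 × log₂(0.6840)
H(p) = 0.9000
C = 1 - 0.9000 = 0.1000 bits/use


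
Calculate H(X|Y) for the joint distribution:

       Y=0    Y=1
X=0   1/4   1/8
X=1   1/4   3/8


H(X|Y) = Σ_y p(y) H(X|Y=y)
  p(Y=0) = 1/2, H(X|Y=0) = 1.0000
  p(Y=1) = 1/2, H(X|Y=1) = 0.8113
H(X|Y) = 0.5000×1.0000 + 0.5000×0.8113 = 0.9056 bits


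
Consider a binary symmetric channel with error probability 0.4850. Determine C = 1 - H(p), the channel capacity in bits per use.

For BSC with error probability p:
C = 1 - H(p) where H(p) is binary entropy
H(0.4850) = -0.4850 × log₂(0.4850) - 0.5150 × log₂(0.5150)
H(p) = 0.9994
C = 1 - 0.9994 = 0.0006 bits/use


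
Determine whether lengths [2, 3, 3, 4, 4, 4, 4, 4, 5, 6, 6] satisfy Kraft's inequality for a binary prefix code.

Kraft inequality: Σ 2^(-l_i) ≤ 1 for prefix-free code
Calculating: 2^(-2) + 2^(-3) + 2^(-3) + 2^(-4) + 2^(-4) + 2^(-4) + 2^(-4) + 2^(-4) + 2^(-5) + 2^(-6) + 2^(-6)
= 0.25 + 0.125 + 0.125 + 0.0625 + 0.0625 + 0.0625 + 0.0625 + 0.0625 + 0.03125 + 0.015625 + 0.015625
= 0.8750
Since 0.8750 ≤ 1, prefix-free code exists


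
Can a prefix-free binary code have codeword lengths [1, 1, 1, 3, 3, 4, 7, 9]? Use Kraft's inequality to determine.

Kraft inequality: Σ 2^(-l_i) ≤ 1 for prefix-free code
Calculating: 2^(-1) + 2^(-1) + 2^(-1) + 2^(-3) + 2^(-3) + 2^(-4) + 2^(-7) + 2^(-9)
= 0.5 + 0.5 + 0.5 + 0.125 + 0.125 + 0.0625 + 0.0078125 + 0.001953125
= 1.8223
Since 1.8223 > 1, prefix-free code does not exist


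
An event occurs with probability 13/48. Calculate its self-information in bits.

Information content I(x) = -log₂(p(x))
I = -log₂(13/48) = -log₂(0.2708)
I = 1.8845 bits


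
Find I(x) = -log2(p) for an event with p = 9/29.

Information content I(x) = -log₂(p(x))
I = -log₂(9/29) = -log₂(0.3103)
I = 1.6881 bits


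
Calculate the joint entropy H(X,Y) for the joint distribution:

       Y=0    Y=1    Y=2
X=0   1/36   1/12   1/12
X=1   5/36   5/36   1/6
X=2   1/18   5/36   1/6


H(X,Y) = -Σ p(x,y) log₂ p(x,y)
  p(0,0)=1/36: -0.0278 × log₂(0.0278) = 0.1436
  p(0,1)=1/12: -0.0833 × log₂(0.0833) = 0.2987
  p(0,2)=1/12: -0.0833 × log₂(0.0833) = 0.2987
  p(1,0)=5/36: -0.1389 × log₂(0.1389) = 0.3956
  p(1,1)=5/36: -0.1389 × log₂(0.1389) = 0.3956
  p(1,2)=1/6: -0.1667 × log₂(0.1667) = 0.4308
  p(2,0)=1/18: -0.0556 × log₂(0.0556) = 0.2317
  p(2,1)=5/36: -0.1389 × log₂(0.1389) = 0.3956
  p(2,2)=1/6: -0.1667 × log₂(0.1667) = 0.4308
H(X,Y) = 3.0211 bits


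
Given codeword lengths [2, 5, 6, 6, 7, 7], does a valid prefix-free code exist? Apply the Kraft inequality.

Kraft inequality: Σ 2^(-l_i) ≤ 1 for prefix-free code
Calculating: 2^(-2) + 2^(-5) + 2^(-6) + 2^(-6) + 2^(-7) + 2^(-7)
= 0.25 + 0.03125 + 0.015625 + 0.015625 + 0.0078125 + 0.0078125
= 0.3281
Since 0.3281 ≤ 1, prefix-free code exists


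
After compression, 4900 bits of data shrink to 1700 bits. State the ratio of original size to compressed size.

Compression ratio = Original / Compressed
= 4900 / 1700 = 2.88:1


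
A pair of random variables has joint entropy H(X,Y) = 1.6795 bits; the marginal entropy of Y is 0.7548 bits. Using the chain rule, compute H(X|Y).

Chain rule: H(X,Y) = H(X|Y) + H(Y)
H(X|Y) = H(X,Y) - H(Y) = 1.6795 - 0.7548 = 0.9247 bits


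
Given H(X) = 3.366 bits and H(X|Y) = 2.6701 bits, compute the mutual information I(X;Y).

I(X;Y) = H(X) - H(X|Y)
I(X;Y) = 3.366 - 2.6701 = 0.6959 bits


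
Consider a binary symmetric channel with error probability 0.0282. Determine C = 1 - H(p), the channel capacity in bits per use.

For BSC with error probability p:
C = 1 - H(p) where H(p) is binary entropy
H(0.0282) = -0.0282 × log₂(0.0282) - 0.9718 × log₂(0.9718)
H(p) = 0.1853
C = 1 - 0.1853 = 0.8147 bits/use
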